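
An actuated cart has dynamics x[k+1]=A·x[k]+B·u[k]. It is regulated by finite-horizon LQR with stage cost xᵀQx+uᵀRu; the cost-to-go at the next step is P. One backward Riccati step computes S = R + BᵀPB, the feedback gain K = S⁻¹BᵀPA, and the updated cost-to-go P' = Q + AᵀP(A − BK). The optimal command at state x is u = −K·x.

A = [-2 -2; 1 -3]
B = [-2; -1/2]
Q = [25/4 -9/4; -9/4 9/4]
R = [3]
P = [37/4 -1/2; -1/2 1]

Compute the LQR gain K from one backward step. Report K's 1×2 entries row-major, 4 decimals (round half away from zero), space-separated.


BᵀP = [-18.2500 0.5000]
S = R + BᵀPB = [3] + [36.2500] = [39.2500]
BᵀPA = [37.0000 35.0000]
K = S⁻¹·BᵀPA = [0.9427 0.8917]
A−BK = [-0.1146 -0.2166; 1.4713 -2.5541]
AᵀP(A−BK) = [5.1210 -0.9936; -0.9936 8.7898]
P' = Q + AᵀP(A−BK) = [11.3710 -3.2436; -3.2436 11.0398]
tr(P') = 22.4108

0.9427 0.8917


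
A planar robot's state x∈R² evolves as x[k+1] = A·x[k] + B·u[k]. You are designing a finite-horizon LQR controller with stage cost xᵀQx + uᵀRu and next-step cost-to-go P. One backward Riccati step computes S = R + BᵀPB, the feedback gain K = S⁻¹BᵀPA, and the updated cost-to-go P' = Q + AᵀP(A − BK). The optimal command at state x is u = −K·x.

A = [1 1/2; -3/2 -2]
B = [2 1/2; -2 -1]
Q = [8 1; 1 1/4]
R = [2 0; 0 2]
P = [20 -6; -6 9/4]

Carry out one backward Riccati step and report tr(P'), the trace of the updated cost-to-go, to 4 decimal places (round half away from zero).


BᵀP = [52.0000 -16.5000; 16.0000 -5.2500]
S = R + BᵀPB = [2 0; 0 2] + [137.0000 42.5000; 42.5000 13.2500] = [139.0000 42.5000; 42.5000 15.2500]
BᵀPA = [76.7500 59.0000; 23.8750 18.5000]
K = S⁻¹·BᵀPA = [0.4968 0.3620; 0.1810 0.2041]
A−BK = [-0.0841 -0.3262; -0.3254 -1.0718]
AᵀP(A−BK) = [0.6104 0.5893; 0.5893 0.8628]
P' = Q + AᵀP(A−BK) = [8.6104 1.5893; 1.5893 1.1128]
tr(P') = 9.7233

9.7233


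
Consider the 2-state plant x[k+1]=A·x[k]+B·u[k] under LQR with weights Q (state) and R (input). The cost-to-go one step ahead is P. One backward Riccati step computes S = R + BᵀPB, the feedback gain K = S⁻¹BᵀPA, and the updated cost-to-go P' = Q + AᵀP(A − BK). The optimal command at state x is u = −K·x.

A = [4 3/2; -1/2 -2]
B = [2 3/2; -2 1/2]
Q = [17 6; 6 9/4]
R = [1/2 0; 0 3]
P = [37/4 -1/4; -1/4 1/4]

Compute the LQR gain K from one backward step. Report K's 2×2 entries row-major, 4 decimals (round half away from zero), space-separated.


1.5156 0.7466 0.5399 0.0093

BᵀP = [19.0000 -1.0000; 13.7500 -0.2500]
S = R + BᵀPB = [1/2 0; 0 3] + [40.0000 28.0000; 28.0000 20.5000] = [40.5000 28.0000; 28.0000 23.5000]
BᵀPA = [76.5000 30.5000; 55.1250 21.1250]
K = S⁻¹·BᵀPA = [1.5156 0.7466; 0.5399 0.0093]
A−BK = [0.1589 -0.0073; 2.2614 -0.5114]
AᵀP(A−BK) = [3.3553 0.3056; 0.3056 0.3430]
P' = Q + AᵀP(A−BK) = [20.3553 6.3056; 6.3056 2.5930]
tr(P') = 22.9483


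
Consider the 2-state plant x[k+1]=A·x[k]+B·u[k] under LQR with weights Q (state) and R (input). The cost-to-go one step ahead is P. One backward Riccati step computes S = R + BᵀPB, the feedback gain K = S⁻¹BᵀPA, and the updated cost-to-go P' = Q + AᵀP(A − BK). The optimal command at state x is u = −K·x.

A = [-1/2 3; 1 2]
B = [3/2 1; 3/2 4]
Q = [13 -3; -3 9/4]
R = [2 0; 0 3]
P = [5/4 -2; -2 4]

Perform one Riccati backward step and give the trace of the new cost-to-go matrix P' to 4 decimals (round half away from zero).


17.4823

BᵀP = [-1.1250 3.0000; -6.7500 14.0000]
S = R + BᵀPB = [2 0; 0 3] + [2.8125 10.8750; 10.8750 49.2500] = [4.8125 10.8750; 10.8750 52.2500]
BᵀPA = [3.5625 2.6250; 17.3750 7.7500]
K = S⁻¹·BᵀPA = [-0.0211 0.3970; 0.3369 0.0657]
A−BK = [-0.8053 2.3388; -0.3160 1.1417]
AᵀP(A−BK) = [0.5336 -0.4308; -0.4308 1.6987]
P' = Q + AᵀP(A−BK) = [13.5336 -3.4308; -3.4308 3.9487]
tr(P') = 17.4823


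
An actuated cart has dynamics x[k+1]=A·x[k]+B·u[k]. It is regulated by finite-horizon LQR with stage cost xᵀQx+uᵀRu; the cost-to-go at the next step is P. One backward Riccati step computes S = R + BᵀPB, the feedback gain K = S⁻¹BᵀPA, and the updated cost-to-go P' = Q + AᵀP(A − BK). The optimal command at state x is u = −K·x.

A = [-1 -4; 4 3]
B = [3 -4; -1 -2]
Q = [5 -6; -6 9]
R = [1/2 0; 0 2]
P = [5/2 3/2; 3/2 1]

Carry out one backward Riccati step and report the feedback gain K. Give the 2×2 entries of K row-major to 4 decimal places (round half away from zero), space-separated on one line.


-0.3258 -0.8652 -0.4157 0.0169

BᵀP = [6.0000 3.5000; -13.0000 -8.0000]
S = R + BᵀPB = [1/2 0; 0 2] + [14.5000 -31.0000; -31.0000 68.0000] = [15.0000 -31.0000; -31.0000 70.0000]
BᵀPA = [8.0000 -13.5000; -19.0000 28.0000]
K = S⁻¹·BᵀPA = [-0.3258 -0.8652; -0.4157 0.0169]
A−BK = [-1.6854 -1.3371; 2.8427 2.1685]
AᵀP(A−BK) = [1.2079 0.7416; 0.7416 0.8483]
P' = Q + AᵀP(A−BK) = [6.2079 -5.2584; -5.2584 9.8483]
tr(P') = 16.0562


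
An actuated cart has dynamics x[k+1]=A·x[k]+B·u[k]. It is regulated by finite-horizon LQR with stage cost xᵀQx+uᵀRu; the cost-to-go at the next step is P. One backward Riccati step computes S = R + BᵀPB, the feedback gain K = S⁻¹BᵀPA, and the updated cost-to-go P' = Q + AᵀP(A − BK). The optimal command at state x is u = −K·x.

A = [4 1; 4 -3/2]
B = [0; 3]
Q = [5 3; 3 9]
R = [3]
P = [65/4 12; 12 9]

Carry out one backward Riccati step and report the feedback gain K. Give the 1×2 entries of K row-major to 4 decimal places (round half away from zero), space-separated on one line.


BᵀP = [36.0000 27.0000]
S = R + BᵀPB = [3] + [81.0000] = [84.0000]
BᵀPA = [252.0000 -4.5000]
K = S⁻¹·BᵀPA = [3.0000 -0.0536]
A−BK = [4.0000 1.0000; -5.0000 -1.3393]
AᵀP(A−BK) = [32.0000 0.5000; 0.5000 0.2589]
P' = Q + AᵀP(A−BK) = [37.0000 3.5000; 3.5000 9.2589]
tr(P') = 46.2589

3.0000 -0.0536


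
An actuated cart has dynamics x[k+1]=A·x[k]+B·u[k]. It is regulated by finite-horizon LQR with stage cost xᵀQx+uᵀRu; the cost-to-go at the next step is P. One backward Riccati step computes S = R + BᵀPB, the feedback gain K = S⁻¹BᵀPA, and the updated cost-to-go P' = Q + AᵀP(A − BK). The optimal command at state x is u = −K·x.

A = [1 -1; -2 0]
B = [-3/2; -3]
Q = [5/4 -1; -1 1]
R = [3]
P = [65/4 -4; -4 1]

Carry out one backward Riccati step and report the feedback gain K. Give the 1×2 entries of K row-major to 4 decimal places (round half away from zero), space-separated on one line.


BᵀP = [-12.3750 3.0000]
S = R + BᵀPB = [3] + [9.5625] = [12.5625]
BᵀPA = [-18.3750 12.3750]
K = S⁻¹·BᵀPA = [-1.4627 0.9851]
A−BK = [-1.1940 0.4776; -6.3881 2.9552]
AᵀP(A−BK) = [9.3731 -6.1493; -6.1493 4.0597]
P' = Q + AᵀP(A−BK) = [10.6231 -7.1493; -7.1493 5.0597]
tr(P') = 15.6828

-1.4627 0.9851


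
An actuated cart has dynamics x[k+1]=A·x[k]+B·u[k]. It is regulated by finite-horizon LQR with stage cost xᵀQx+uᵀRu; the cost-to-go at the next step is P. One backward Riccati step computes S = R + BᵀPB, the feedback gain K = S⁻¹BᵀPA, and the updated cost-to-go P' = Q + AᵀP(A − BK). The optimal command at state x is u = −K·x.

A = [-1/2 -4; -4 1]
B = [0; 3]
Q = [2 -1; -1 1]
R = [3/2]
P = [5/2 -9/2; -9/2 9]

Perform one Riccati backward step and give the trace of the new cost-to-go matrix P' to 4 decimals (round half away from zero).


BᵀP = [-13.5000 27.0000]
S = R + BᵀPB = [3/2] + [81.0000] = [82.5000]
BᵀPA = [-101.2500 81.0000]
K = S⁻¹·BᵀPA = [-1.2273 0.9818]
A−BK = [-0.5000 -4.0000; -0.3182 -1.9455]
AᵀP(A−BK) = [2.3636 -1.3409; -1.3409 5.4727]
P' = Q + AᵀP(A−BK) = [4.3636 -2.3409; -2.3409 6.4727]
tr(P') = 10.8364

10.8364


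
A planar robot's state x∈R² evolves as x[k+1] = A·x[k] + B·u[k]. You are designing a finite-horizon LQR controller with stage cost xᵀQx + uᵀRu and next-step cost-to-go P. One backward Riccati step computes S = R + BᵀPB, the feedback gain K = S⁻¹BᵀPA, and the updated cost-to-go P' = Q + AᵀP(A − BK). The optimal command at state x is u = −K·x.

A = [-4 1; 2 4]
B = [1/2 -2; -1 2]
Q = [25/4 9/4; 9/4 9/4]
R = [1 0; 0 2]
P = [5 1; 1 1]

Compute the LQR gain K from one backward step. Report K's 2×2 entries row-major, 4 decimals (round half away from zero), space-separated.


BᵀP = [1.5000 -0.5000; -8.0000 0.0000]
S = R + BᵀPB = [1 0; 0 2] + [1.2500 -4.0000; -4.0000 16.0000] = [2.2500 -4.0000; -4.0000 18.0000]
BᵀPA = [-7.0000 -0.5000; 32.0000 -8.0000]
K = S⁻¹·BᵀPA = [0.0816 -1.6735; 1.7959 -0.8163]
A−BK = [-0.4490 0.2041; -1.5102 3.9592]
AᵀP(A−BK) = [11.1020 -11.5918; -11.5918 21.6327]
P' = Q + AᵀP(A−BK) = [17.3520 -9.3418; -9.3418 23.8827]
tr(P') = 41.2347

0.0816 -1.6735 1.7959 -0.8163


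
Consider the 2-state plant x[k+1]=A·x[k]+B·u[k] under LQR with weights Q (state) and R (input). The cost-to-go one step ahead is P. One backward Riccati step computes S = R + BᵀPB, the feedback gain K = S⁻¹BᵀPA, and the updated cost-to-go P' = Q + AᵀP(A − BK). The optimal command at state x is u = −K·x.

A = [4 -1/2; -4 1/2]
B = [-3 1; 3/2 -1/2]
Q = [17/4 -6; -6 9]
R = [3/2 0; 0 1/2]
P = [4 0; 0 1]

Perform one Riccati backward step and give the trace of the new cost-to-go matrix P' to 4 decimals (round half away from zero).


19.2857

BᵀP = [-12.0000 1.5000; 4.0000 -0.5000]
S = R + BᵀPB = [3/2 0; 0 1/2] + [38.2500 -12.7500; -12.7500 4.2500] = [39.7500 -12.7500; -12.7500 4.7500]
BᵀPA = [-54.0000 6.7500; 18.0000 -2.2500]
K = S⁻¹·BᵀPA = [-1.0286 0.1286; 1.0286 -0.1286]
A−BK = [-0.1143 0.0143; -1.9429 0.2429]
AᵀP(A−BK) = [5.9429 -0.7429; -0.7429 0.0929]
P' = Q + AᵀP(A−BK) = [10.1929 -6.7429; -6.7429 9.0929]
tr(P') = 19.2857


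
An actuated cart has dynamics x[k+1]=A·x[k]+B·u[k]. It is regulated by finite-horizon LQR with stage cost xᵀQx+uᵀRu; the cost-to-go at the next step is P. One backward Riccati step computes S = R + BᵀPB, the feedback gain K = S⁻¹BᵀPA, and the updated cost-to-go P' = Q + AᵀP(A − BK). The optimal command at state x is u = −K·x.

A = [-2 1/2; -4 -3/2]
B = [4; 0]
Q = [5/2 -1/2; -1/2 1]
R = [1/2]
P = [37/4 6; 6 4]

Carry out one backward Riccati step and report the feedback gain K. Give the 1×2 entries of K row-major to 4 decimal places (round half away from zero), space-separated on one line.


BᵀP = [37.0000 24.0000]
S = R + BᵀPB = [1/2] + [148.0000] = [148.5000]
BᵀPA = [-170.0000 -17.5000]
K = S⁻¹·BᵀPA = [-1.1448 -0.1178]
A−BK = [2.5791 0.9714; -4.0000 -1.5000]
AᵀP(A−BK) = [2.3872 0.7163; 0.7163 0.2502]
P' = Q + AᵀP(A−BK) = [4.8872 0.2163; 0.2163 1.2502]
tr(P') = 6.1374

-1.1448 -0.1178


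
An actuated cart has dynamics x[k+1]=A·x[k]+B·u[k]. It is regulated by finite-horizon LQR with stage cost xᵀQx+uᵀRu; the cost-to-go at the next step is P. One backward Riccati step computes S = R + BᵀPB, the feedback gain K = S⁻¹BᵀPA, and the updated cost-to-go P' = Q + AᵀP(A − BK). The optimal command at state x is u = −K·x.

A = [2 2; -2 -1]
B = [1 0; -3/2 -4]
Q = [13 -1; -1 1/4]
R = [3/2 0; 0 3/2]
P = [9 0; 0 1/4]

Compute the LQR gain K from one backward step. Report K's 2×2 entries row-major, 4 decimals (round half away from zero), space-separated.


1.7088 1.6992 -0.1024 -0.2816

BᵀP = [9.0000 -0.3750; 0.0000 -1.0000]
S = R + BᵀPB = [3/2 0; 0 3/2] + [9.5625 1.5000; 1.5000 4.0000] = [11.0625 1.5000; 1.5000 5.5000]
BᵀPA = [18.7500 18.3750; 2.0000 1.0000]
K = S⁻¹·BᵀPA = [1.7088 1.6992; -0.1024 -0.2816]
A−BK = [0.2912 0.3008; 0.1536 0.4224]
AᵀP(A−BK) = [5.1648 5.2032; 5.2032 5.3088]
P' = Q + AᵀP(A−BK) = [18.1648 4.2032; 4.2032 5.5588]
tr(P') = 23.7236


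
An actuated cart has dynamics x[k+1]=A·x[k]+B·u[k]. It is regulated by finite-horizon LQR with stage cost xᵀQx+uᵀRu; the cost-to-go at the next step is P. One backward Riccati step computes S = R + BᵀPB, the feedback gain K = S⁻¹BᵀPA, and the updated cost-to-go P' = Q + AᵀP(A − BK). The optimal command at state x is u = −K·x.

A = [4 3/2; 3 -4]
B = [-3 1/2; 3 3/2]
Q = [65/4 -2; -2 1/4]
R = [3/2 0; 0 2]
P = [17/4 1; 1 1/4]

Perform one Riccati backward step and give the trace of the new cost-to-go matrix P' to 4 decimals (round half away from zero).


BᵀP = [-9.7500 -2.2500; 3.6250 0.8750]
S = R + BᵀPB = [3/2 0; 0 2] + [22.5000 -8.2500; -8.2500 3.1250] = [24.0000 -8.2500; -8.2500 5.1250]
BᵀPA = [-45.7500 -5.6250; 17.1250 1.9375]
K = S⁻¹·BᵀPA = [-1.6962 -0.2338; 0.6109 0.0017]
A−BK = [-1.3942 0.7978; 7.1724 -3.3012]
AᵀP(A−BK) = [6.1847 0.2750; 0.2750 0.2441]
P' = Q + AᵀP(A−BK) = [22.4347 -1.7250; -1.7250 0.4941]
tr(P') = 22.9289

22.9289


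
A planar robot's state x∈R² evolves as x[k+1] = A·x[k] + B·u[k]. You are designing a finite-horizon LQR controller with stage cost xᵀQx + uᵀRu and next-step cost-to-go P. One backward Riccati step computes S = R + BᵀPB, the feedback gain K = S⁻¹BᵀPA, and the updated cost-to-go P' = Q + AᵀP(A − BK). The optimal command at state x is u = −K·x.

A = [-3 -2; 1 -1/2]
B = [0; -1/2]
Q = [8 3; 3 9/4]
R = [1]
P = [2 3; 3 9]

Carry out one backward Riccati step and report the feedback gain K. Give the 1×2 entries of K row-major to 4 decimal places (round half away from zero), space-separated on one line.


0.0000 1.6154

BᵀP = [-1.5000 -4.5000]
S = R + BᵀPB = [1] + [2.2500] = [3.2500]
BᵀPA = [0.0000 5.2500]
K = S⁻¹·BᵀPA = [0.0000 1.6154]
A−BK = [-3.0000 -2.0000; 1.0000 0.3077]
AᵀP(A−BK) = [9.0000 6.0000; 6.0000 7.7692]
P' = Q + AᵀP(A−BK) = [17.0000 9.0000; 9.0000 10.0192]
tr(P') = 27.0192


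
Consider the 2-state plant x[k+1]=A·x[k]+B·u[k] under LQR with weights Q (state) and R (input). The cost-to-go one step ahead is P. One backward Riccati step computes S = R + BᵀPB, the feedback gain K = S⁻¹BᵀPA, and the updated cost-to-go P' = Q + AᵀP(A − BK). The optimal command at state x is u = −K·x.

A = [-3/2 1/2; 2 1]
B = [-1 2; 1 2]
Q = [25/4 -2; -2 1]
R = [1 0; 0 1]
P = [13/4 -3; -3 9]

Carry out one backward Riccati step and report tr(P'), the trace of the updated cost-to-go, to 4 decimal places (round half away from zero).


10.3220

BᵀP = [-6.2500 12.0000; 0.5000 12.0000]
S = R + BᵀPB = [1 0; 0 1] + [18.2500 11.5000; 11.5000 25.0000] = [19.2500 11.5000; 11.5000 26.0000]
BᵀPA = [33.3750 8.8750; 23.2500 12.2500]
K = S⁻¹·BᵀPA = [1.6303 0.2441; 0.1731 0.3632]
A−BK = [-0.2159 0.0177; 0.0234 0.0295]
AᵀP(A−BK) = [2.8747 0.4725; 0.4725 0.1972]
P' = Q + AᵀP(A−BK) = [9.1247 -1.5275; -1.5275 1.1972]
tr(P') = 10.3220


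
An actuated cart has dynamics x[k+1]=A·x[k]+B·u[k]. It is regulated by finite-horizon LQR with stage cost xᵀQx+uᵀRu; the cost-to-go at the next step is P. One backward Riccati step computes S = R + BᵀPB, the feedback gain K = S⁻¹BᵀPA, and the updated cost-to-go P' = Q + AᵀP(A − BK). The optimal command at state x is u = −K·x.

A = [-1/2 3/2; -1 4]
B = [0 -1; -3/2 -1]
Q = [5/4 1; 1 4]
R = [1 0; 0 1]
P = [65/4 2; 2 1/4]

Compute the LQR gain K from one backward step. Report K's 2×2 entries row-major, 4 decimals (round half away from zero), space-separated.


BᵀP = [-3.0000 -0.3750; -18.2500 -2.2500]
S = R + BᵀPB = [1 0; 0 1] + [0.5625 3.3750; 3.3750 20.5000] = [1.5625 3.3750; 3.3750 21.5000]
BᵀPA = [1.8750 -6.0000; 11.3750 -36.3750]
K = S⁻¹·BᵀPA = [0.0866 -0.2808; 0.5155 -1.6478]
A−BK = [0.0155 -0.1478; -0.3547 1.9310]
AᵀP(A−BK) = [0.2866 -0.9175; -0.9175 2.9397]
P' = Q + AᵀP(A−BK) = [1.5366 0.0825; 0.0825 6.9397]
tr(P') = 8.4762

0.0866 -0.2808 0.5155 -1.6478


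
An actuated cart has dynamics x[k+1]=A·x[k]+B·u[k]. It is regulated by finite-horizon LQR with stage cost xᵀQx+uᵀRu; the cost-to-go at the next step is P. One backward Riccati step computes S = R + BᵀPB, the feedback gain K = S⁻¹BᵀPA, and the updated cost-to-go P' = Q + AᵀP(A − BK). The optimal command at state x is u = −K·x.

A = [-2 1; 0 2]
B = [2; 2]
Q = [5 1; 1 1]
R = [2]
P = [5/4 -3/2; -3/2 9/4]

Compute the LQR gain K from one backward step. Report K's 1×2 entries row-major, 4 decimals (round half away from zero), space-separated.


0.2500 0.6250

BᵀP = [-0.5000 1.5000]
S = R + BᵀPB = [2] + [2.0000] = [4.0000]
BᵀPA = [1.0000 2.5000]
K = S⁻¹·BᵀPA = [0.2500 0.6250]
A−BK = [-2.5000 -0.2500; -0.5000 0.7500]
AᵀP(A−BK) = [4.7500 2.8750; 2.8750 2.6875]
P' = Q + AᵀP(A−BK) = [9.7500 3.8750; 3.8750 3.6875]
tr(P') = 13.4375


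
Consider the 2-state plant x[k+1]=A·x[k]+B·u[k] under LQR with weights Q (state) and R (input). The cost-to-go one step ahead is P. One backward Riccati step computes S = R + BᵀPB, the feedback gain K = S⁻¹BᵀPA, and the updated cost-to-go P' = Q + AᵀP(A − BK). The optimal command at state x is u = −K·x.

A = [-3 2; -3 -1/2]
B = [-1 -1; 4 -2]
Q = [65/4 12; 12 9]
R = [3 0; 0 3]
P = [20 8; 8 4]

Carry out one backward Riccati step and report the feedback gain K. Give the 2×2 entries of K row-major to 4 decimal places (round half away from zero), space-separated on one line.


BᵀP = [12.0000 8.0000; -36.0000 -16.0000]
S = R + BᵀPB = [3 0; 0 3] + [20.0000 -28.0000; -28.0000 68.0000] = [23.0000 -28.0000; -28.0000 71.0000]
BᵀPA = [-60.0000 20.0000; 156.0000 -64.0000]
K = S⁻¹·BᵀPA = [0.1272 -0.4382; 2.2473 -1.0742]
A−BK = [-0.6254 0.4876; 0.9859 -0.8958]
AᵀP(A−BK) = [17.0459 -8.7138; -8.7138 5.0141]
P' = Q + AᵀP(A−BK) = [33.2959 3.2862; 3.2862 14.0141]
tr(P') = 47.3101

0.1272 -0.4382 2.2473 -1.0742


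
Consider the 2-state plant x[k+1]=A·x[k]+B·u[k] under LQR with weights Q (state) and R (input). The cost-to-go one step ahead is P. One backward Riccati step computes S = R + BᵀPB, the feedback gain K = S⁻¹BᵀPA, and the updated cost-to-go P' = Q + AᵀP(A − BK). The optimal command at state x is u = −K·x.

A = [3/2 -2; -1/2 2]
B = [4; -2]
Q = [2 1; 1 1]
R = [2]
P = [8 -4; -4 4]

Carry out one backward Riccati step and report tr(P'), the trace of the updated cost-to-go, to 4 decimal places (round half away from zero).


5.2952

BᵀP = [40.0000 -24.0000]
S = R + BᵀPB = [2] + [208.0000] = [210.0000]
BᵀPA = [72.0000 -128.0000]
K = S⁻¹·BᵀPA = [0.3429 -0.6095]
A−BK = [0.1286 0.4381; 0.1857 0.7810]
AᵀP(A−BK) = [0.3143 -0.1143; -0.1143 1.9810]
P' = Q + AᵀP(A−BK) = [2.3143 0.8857; 0.8857 2.9810]
tr(P') = 5.2952


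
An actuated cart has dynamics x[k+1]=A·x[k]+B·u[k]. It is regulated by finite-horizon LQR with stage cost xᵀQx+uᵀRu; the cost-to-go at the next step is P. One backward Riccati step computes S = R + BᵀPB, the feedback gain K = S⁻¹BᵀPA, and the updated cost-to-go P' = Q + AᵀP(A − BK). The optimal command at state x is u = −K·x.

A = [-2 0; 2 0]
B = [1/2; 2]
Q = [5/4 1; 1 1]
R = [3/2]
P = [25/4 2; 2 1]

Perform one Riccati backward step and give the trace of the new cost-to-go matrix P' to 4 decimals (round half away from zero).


BᵀP = [7.1250 3.0000]
S = R + BᵀPB = [3/2] + [9.5625] = [11.0625]
BᵀPA = [-8.2500 0.0000]
K = S⁻¹·BᵀPA = [-0.7458 0.0000]
A−BK = [-1.6271 0.0000; 3.4915 0.0000]
AᵀP(A−BK) = [6.8475 0.0000; 0.0000 0.0000]
P' = Q + AᵀP(A−BK) = [8.0975 1.0000; 1.0000 1.0000]
tr(P') = 9.0975

9.0975


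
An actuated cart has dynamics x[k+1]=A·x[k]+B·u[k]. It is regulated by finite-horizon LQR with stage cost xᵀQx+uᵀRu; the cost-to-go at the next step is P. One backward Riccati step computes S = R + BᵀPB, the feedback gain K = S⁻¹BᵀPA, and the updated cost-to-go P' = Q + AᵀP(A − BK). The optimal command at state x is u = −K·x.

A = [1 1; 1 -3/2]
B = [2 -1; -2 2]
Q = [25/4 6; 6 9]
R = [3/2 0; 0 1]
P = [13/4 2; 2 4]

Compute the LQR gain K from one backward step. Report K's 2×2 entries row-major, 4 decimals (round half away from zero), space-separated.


BᵀP = [2.5000 -4.0000; 0.7500 6.0000]
S = R + BᵀPB = [3/2 0; 0 1] + [13.0000 -10.5000; -10.5000 11.2500] = [14.5000 -10.5000; -10.5000 12.2500]
BᵀPA = [-1.5000 8.5000; 6.7500 -8.2500]
K = S⁻¹·BᵀPA = [0.7792 0.2597; 1.2189 -0.4508]
A−BK = [0.6605 0.0297; 0.1206 -0.0788]
AᵀP(A−BK) = [4.1911 -0.3173; -0.3173 0.3228]
P' = Q + AᵀP(A−BK) = [10.4411 5.6827; 5.6827 9.3228]
tr(P') = 19.7639

0.7792 0.2597 1.2189 -0.4508


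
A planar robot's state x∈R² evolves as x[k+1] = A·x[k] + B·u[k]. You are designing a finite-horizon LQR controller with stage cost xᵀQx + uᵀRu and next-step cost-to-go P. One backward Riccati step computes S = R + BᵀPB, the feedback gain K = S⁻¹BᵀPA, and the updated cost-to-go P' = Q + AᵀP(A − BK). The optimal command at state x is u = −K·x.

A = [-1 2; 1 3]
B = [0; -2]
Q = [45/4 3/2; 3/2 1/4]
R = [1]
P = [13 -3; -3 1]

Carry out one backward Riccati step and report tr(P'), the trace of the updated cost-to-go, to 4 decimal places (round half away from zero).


36.5000

BᵀP = [6.0000 -2.0000]
S = R + BᵀPB = [1] + [4.0000] = [5.0000]
BᵀPA = [-8.0000 6.0000]
K = S⁻¹·BᵀPA = [-1.6000 1.2000]
A−BK = [-1.0000 2.0000; -2.2000 5.4000]
AᵀP(A−BK) = [7.2000 -10.4000; -10.4000 17.8000]
P' = Q + AᵀP(A−BK) = [18.4500 -8.9000; -8.9000 18.0500]
tr(P') = 36.5000


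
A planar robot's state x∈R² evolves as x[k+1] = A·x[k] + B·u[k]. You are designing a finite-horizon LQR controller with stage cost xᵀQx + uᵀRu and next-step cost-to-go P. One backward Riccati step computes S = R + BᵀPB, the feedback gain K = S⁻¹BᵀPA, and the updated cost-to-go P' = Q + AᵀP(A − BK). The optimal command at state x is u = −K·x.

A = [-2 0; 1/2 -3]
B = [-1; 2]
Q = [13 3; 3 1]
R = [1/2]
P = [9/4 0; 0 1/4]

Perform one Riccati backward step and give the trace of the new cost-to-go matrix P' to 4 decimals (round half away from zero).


18.6958

BᵀP = [-2.2500 0.5000]
S = R + BᵀPB = [1/2] + [3.2500] = [3.7500]
BᵀPA = [4.7500 -1.5000]
K = S⁻¹·BᵀPA = [1.2667 -0.4000]
A−BK = [-0.7333 -0.4000; -2.0333 -2.2000]
AᵀP(A−BK) = [3.0458 1.5250; 1.5250 1.6500]
P' = Q + AᵀP(A−BK) = [16.0458 4.5250; 4.5250 2.6500]
tr(P') = 18.6958


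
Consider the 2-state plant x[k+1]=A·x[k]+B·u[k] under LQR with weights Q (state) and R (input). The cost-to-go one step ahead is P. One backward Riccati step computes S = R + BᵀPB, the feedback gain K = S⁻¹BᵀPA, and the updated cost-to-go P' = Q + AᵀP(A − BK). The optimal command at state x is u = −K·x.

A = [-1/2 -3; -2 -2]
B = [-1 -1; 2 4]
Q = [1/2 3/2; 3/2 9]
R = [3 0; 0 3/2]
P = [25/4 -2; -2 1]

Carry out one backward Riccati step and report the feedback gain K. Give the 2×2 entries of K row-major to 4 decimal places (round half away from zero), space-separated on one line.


0.0880 0.6241 -0.1807 0.3614

BᵀP = [-10.2500 4.0000; -14.2500 6.0000]
S = R + BᵀPB = [3 0; 0 3/2] + [18.2500 26.2500; 26.2500 38.2500] = [21.2500 26.2500; 26.2500 39.7500]
BᵀPA = [-2.8750 22.7500; -4.8750 30.7500]
K = S⁻¹·BᵀPA = [0.0880 0.6241; -0.1807 0.3614]
A−BK = [-0.5928 -2.0145; -1.4530 -4.6940]
AᵀP(A−BK) = [0.9343 2.9313; 2.9313 10.9373]
P' = Q + AᵀP(A−BK) = [1.4343 4.4313; 4.4313 19.9373]
tr(P') = 21.3717


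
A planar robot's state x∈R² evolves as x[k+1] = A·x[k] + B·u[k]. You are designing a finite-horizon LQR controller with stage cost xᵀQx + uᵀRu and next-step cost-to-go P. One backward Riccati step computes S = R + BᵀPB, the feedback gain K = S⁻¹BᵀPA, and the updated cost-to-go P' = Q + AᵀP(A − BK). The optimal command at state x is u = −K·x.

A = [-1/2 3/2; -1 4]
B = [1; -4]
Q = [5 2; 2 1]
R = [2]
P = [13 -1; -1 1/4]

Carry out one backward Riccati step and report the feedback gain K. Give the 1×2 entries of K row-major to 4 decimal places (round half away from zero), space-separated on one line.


-0.2407 0.6481

BᵀP = [17.0000 -2.0000]
S = R + BᵀPB = [2] + [25.0000] = [27.0000]
BᵀPA = [-6.5000 17.5000]
K = S⁻¹·BᵀPA = [-0.2407 0.6481]
A−BK = [-0.2593 0.8519; -1.9630 6.5926]
AᵀP(A−BK) = [0.9352 -3.0370; -3.0370 9.9074]
P' = Q + AᵀP(A−BK) = [5.9352 -1.0370; -1.0370 10.9074]
tr(P') = 16.8426


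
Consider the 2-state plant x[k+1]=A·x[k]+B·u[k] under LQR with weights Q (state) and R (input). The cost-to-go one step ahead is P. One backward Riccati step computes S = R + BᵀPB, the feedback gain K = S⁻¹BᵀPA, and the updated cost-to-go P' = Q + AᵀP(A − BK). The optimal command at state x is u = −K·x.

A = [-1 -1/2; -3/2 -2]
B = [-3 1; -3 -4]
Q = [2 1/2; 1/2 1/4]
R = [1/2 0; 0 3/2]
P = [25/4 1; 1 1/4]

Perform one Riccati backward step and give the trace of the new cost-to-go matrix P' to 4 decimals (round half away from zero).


BᵀP = [-21.7500 -3.7500; 2.2500 0.0000]
S = R + BᵀPB = [1/2 0; 0 3/2] + [76.5000 -6.7500; -6.7500 2.2500] = [77.0000 -6.7500; -6.7500 3.7500]
BᵀPA = [27.3750 18.3750; -2.2500 -1.1250]
K = S⁻¹·BᵀPA = [0.3597 0.2521; 0.0474 0.1538]
A−BK = [0.0316 0.1025; -0.2313 -0.6284]
AᵀP(A−BK) = [0.0731 0.0693; 0.0693 0.1028]
P' = Q + AᵀP(A−BK) = [2.0731 0.5693; 0.5693 0.3528]
tr(P') = 2.4259

2.4259


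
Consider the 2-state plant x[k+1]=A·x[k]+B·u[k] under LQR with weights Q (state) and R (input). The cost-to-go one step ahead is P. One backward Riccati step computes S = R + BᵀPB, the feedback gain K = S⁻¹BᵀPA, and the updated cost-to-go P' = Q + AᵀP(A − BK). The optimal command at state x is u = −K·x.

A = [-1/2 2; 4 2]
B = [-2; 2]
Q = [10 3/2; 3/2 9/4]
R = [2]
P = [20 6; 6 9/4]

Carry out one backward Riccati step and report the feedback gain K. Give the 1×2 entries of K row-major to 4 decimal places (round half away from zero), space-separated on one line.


-0.3721 -1.6512

BᵀP = [-28.0000 -7.5000]
S = R + BᵀPB = [2] + [41.0000] = [43.0000]
BᵀPA = [-16.0000 -71.0000]
K = S⁻¹·BᵀPA = [-0.3721 -1.6512]
A−BK = [-1.2442 -1.3023; 4.7442 5.3023]
AᵀP(A−BK) = [11.0465 13.5814; 13.5814 19.7674]
P' = Q + AᵀP(A−BK) = [21.0465 15.0814; 15.0814 22.0174]
tr(P') = 43.0640


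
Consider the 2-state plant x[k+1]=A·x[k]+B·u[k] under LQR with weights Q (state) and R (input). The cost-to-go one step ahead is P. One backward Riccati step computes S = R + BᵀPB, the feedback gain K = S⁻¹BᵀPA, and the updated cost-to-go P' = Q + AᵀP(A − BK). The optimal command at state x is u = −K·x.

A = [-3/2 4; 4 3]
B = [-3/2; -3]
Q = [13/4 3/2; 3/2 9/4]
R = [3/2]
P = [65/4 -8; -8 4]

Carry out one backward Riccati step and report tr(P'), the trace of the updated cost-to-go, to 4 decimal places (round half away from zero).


304.8182

BᵀP = [-0.3750 0.0000]
S = R + BᵀPB = [3/2] + [0.5625] = [2.0625]
BᵀPA = [0.5625 -1.5000]
K = S⁻¹·BᵀPA = [0.2727 -0.7273]
A−BK = [-1.0909 2.9091; 4.8182 0.8182]
AᵀP(A−BK) = [196.4091 -141.0909; -141.0909 102.9091]
P' = Q + AᵀP(A−BK) = [199.6591 -139.5909; -139.5909 105.1591]
tr(P') = 304.8182


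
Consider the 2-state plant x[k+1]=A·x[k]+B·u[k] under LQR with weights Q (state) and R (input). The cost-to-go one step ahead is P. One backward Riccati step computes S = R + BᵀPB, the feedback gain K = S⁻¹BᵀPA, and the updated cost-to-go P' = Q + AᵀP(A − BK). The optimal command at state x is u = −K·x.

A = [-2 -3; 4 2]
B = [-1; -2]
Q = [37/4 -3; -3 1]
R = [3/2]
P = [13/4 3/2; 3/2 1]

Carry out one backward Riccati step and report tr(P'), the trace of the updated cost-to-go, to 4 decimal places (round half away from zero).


20.9873

BᵀP = [-6.2500 -3.5000]
S = R + BᵀPB = [3/2] + [13.2500] = [14.7500]
BᵀPA = [-1.5000 11.7500]
K = S⁻¹·BᵀPA = [-0.1017 0.7966]
A−BK = [-2.1017 -2.2034; 3.7966 3.5932]
AᵀP(A−BK) = [4.8475 4.6949; 4.6949 5.8898]
P' = Q + AᵀP(A−BK) = [14.0975 1.6949; 1.6949 6.8898]
tr(P') = 20.9873


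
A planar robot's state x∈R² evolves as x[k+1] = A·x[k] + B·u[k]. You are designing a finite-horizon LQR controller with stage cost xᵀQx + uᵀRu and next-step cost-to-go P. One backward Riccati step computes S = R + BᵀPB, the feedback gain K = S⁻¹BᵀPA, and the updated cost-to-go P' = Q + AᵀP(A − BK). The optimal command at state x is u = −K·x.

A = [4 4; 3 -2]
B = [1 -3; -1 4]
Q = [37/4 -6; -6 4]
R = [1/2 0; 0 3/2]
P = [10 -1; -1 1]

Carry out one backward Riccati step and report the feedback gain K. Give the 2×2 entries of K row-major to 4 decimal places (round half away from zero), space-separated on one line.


BᵀP = [11.0000 -2.0000; -34.0000 7.0000]
S = R + BᵀPB = [1/2 0; 0 3/2] + [13.0000 -41.0000; -41.0000 130.0000] = [13.5000 -41.0000; -41.0000 131.5000]
BᵀPA = [38.0000 48.0000; -115.0000 -150.0000]
K = S⁻¹·BᵀPA = [2.9920 1.7188; 0.0584 -0.6048]
A−BK = [1.1830 0.4668; 5.7586 2.1379]
AᵀP(A−BK) = [38.0133 15.1353; 15.1353 6.7798]
P' = Q + AᵀP(A−BK) = [47.2633 9.1353; 9.1353 10.7798]
tr(P') = 58.0431

2.9920 1.7188 0.0584 -0.6048


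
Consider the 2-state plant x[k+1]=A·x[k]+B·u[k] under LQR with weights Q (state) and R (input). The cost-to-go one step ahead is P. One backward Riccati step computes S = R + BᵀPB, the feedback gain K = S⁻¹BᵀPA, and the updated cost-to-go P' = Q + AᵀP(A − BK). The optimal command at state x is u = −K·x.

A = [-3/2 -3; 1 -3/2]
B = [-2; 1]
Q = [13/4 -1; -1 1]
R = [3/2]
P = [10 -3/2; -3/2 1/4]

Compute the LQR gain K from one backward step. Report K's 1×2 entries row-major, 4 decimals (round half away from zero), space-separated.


0.7435 1.2487

BᵀP = [-21.5000 3.2500]
S = R + BᵀPB = [3/2] + [46.2500] = [47.7500]
BᵀPA = [35.5000 59.6250]
K = S⁻¹·BᵀPA = [0.7435 1.2487]
A−BK = [-0.0131 -0.5026; 0.2565 -2.7487]
AᵀP(A−BK) = [0.8573 1.4215; 1.4215 2.6093]
P' = Q + AᵀP(A−BK) = [4.1073 0.4215; 0.4215 3.6093]
tr(P') = 7.7166


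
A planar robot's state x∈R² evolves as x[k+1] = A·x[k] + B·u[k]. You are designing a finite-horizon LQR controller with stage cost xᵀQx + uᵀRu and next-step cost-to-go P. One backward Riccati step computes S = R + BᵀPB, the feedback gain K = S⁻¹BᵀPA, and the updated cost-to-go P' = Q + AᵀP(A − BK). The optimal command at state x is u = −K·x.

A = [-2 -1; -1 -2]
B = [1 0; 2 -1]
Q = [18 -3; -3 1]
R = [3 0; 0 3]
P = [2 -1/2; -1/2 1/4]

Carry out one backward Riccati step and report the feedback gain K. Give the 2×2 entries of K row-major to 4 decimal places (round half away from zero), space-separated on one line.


-0.5000 -0.2500 -0.2308 0.0000

BᵀP = [1.0000 0.0000; 0.5000 -0.2500]
S = R + BᵀPB = [3 0; 0 3] + [1.0000 0.0000; 0.0000 0.2500] = [4.0000 0.0000; 0.0000 3.2500]
BᵀPA = [-2.0000 -1.0000; -0.7500 0.0000]
K = S⁻¹·BᵀPA = [-0.5000 -0.2500; -0.2308 0.0000]
A−BK = [-1.5000 -0.7500; -0.2308 -1.5000]
AᵀP(A−BK) = [5.0769 1.5000; 1.5000 0.7500]
P' = Q + AᵀP(A−BK) = [23.0769 -1.5000; -1.5000 1.7500]
tr(P') = 24.8269


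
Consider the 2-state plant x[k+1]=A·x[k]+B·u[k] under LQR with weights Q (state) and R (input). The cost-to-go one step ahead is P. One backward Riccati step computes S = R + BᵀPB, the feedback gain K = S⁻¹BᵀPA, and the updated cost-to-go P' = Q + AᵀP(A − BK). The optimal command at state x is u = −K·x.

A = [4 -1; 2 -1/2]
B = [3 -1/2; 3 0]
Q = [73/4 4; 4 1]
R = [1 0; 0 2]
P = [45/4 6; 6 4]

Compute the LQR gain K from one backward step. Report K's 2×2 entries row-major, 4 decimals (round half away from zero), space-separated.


BᵀP = [51.7500 30.0000; -5.6250 -3.0000]
S = R + BᵀPB = [1 0; 0 2] + [245.2500 -25.8750; -25.8750 2.8125] = [246.2500 -25.8750; -25.8750 4.8125]
BᵀPA = [267.0000 -66.7500; -28.5000 7.1250]
K = S⁻¹·BᵀPA = [1.0619 -0.2655; -0.2124 0.0531]
A−BK = [0.7080 -0.1770; -1.1858 0.2965]
AᵀP(A−BK) = [2.4071 -0.6018; -0.6018 0.1504]
P' = Q + AᵀP(A−BK) = [20.6571 3.3982; 3.3982 1.1504]
tr(P') = 21.8075

1.0619 -0.2655 -0.2124 0.0531


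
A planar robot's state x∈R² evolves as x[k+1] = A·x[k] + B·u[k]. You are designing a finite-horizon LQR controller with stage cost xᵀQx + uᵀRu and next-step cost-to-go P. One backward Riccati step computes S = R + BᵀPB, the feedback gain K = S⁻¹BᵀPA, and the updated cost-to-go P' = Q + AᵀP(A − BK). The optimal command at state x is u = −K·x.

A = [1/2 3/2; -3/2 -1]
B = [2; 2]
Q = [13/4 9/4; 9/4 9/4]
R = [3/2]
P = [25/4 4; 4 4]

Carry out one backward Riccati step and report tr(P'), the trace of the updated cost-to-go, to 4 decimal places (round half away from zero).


10.6669

BᵀP = [20.5000 16.0000]
S = R + BᵀPB = [3/2] + [73.0000] = [74.5000]
BᵀPA = [-13.7500 14.7500]
K = S⁻¹·BᵀPA = [-0.1846 0.1980]
A−BK = [0.8691 1.1040; -1.1309 -1.3960]
AᵀP(A−BK) = [2.0247 2.4098; 2.4098 3.1422]
P' = Q + AᵀP(A−BK) = [5.2747 4.6598; 4.6598 5.3922]
tr(P') = 10.6669


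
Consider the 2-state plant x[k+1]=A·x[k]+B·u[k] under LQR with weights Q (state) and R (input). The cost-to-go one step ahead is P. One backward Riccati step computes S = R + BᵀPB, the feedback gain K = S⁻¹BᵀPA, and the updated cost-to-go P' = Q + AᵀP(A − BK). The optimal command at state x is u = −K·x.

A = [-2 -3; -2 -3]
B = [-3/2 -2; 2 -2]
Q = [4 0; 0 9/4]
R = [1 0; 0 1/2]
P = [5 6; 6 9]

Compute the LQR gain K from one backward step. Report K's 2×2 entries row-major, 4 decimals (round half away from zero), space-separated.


BᵀP = [4.5000 9.0000; -22.0000 -30.0000]
S = R + BᵀPB = [1 0; 0 1/2] + [11.2500 -27.0000; -27.0000 104.0000] = [12.2500 -27.0000; -27.0000 104.5000]
BᵀPA = [-27.0000 -40.5000; 104.0000 156.0000]
K = S⁻¹·BᵀPA = [-0.0245 -0.0367; 0.9889 1.4833]
A−BK = [-0.0590 -0.0885; 0.0268 0.0401]
AᵀP(A−BK) = [0.4944 0.7417; 0.7417 1.1125]
P' = Q + AᵀP(A−BK) = [4.4944 0.7417; 0.7417 3.3625]
tr(P') = 7.8569

-0.0245 -0.0367 0.9889 1.4833


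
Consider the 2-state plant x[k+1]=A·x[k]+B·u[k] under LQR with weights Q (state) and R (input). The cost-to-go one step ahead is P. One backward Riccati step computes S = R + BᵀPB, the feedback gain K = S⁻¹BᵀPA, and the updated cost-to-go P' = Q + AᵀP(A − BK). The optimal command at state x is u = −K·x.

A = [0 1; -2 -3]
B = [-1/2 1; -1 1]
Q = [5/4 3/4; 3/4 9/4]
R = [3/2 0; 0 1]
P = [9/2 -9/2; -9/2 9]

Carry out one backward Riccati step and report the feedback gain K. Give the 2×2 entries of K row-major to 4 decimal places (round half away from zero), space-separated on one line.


BᵀP = [2.2500 -6.7500; 0.0000 4.5000]
S = R + BᵀPB = [3/2 0; 0 1] + [5.6250 -4.5000; -4.5000 4.5000] = [7.1250 -4.5000; -4.5000 5.5000]
BᵀPA = [13.5000 22.5000; -9.0000 -13.5000]
K = S⁻¹·BᵀPA = [1.7822 3.3267; -0.1782 0.2673]
A−BK = [1.0693 2.3960; -0.0396 0.0594]
AᵀP(A−BK) = [10.3366 20.4950; 20.4950 41.2574]
P' = Q + AᵀP(A−BK) = [11.5866 21.2450; 21.2450 43.5074]
tr(P') = 55.0941

1.7822 3.3267 -0.1782 0.2673


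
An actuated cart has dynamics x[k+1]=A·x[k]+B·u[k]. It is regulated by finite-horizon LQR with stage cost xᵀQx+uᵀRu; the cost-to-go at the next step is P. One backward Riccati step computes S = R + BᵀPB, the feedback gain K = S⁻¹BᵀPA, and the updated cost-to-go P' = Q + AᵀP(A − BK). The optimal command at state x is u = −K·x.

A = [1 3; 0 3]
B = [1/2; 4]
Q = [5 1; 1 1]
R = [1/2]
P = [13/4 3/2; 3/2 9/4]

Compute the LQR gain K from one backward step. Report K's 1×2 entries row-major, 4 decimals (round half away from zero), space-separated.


BᵀP = [7.6250 9.7500]
S = R + BᵀPB = [1/2] + [42.8125] = [43.3125]
BᵀPA = [7.6250 52.1250]
K = S⁻¹·BᵀPA = [0.1760 1.2035]
A−BK = [0.9120 2.3983; -0.7042 -1.8139]
AᵀP(A−BK) = [1.9076 5.0736; 5.0736 13.7695]
P' = Q + AᵀP(A−BK) = [6.9076 6.0736; 6.0736 14.7695]
tr(P') = 21.6771

0.1760 1.2035


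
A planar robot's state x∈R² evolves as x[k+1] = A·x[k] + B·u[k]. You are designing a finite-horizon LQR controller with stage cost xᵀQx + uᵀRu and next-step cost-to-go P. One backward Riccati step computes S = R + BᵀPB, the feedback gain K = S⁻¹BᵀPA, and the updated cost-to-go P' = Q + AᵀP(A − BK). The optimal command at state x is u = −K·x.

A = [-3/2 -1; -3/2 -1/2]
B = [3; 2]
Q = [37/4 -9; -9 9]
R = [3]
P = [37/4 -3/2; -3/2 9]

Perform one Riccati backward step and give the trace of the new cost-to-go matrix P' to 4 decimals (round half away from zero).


21.4676

BᵀP = [24.7500 13.5000]
S = R + BᵀPB = [3] + [101.2500] = [104.2500]
BᵀPA = [-57.3750 -31.5000]
K = S⁻¹·BᵀPA = [-0.5504 -0.3022]
A−BK = [0.1511 -0.0935; -0.3993 0.1043]
AᵀP(A−BK) = [2.7356 -0.0863; -0.0863 0.4820]
P' = Q + AᵀP(A−BK) = [11.9856 -9.0863; -9.0863 9.4820]
tr(P') = 21.4676


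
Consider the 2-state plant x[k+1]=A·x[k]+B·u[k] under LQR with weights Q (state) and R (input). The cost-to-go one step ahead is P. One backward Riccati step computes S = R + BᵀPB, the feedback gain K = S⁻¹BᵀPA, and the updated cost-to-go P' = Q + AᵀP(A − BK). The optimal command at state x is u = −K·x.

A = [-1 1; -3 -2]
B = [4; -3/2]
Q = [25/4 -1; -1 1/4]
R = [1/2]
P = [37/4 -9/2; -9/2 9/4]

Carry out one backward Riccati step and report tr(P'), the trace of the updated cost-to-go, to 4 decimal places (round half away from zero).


BᵀP = [43.7500 -21.3750]
S = R + BᵀPB = [1/2] + [207.0625] = [207.5625]
BᵀPA = [20.3750 86.5000]
K = S⁻¹·BᵀPA = [0.0982 0.4167]
A−BK = [-1.3927 -0.6670; -2.8528 -1.3749]
AᵀP(A−BK) = [0.4999 0.2589; 0.2589 0.2018]
P' = Q + AᵀP(A−BK) = [6.7499 -0.7411; -0.7411 0.4518]
tr(P') = 7.2017

7.2017


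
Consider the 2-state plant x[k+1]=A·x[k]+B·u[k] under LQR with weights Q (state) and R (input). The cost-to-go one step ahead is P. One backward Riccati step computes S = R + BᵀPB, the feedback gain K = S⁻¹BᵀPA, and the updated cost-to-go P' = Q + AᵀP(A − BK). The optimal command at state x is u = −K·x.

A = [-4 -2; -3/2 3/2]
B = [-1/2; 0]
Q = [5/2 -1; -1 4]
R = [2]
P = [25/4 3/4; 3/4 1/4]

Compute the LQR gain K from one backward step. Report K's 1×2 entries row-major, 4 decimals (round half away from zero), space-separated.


3.6667 1.5965

BᵀP = [-3.1250 -0.3750]
S = R + BᵀPB = [2] + [1.5625] = [3.5625]
BᵀPA = [13.0625 5.6875]
K = S⁻¹·BᵀPA = [3.6667 1.5965]
A−BK = [-2.1667 -1.2018; -1.5000 1.5000]
AᵀP(A−BK) = [61.6667 26.3333; 26.3333 11.9825]
P' = Q + AᵀP(A−BK) = [64.1667 25.3333; 25.3333 15.9825]
tr(P') = 80.1491


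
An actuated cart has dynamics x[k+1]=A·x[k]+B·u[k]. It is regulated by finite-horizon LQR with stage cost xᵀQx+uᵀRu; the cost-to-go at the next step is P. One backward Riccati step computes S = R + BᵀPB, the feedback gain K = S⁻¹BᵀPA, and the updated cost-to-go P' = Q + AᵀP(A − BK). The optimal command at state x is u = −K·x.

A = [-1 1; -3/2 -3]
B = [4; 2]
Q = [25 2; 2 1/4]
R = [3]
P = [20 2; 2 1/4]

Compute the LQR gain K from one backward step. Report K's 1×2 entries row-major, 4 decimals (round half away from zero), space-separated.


BᵀP = [84.0000 8.5000]
S = R + BᵀPB = [3] + [353.0000] = [356.0000]
BᵀPA = [-96.7500 58.5000]
K = S⁻¹·BᵀPA = [-0.2718 0.1643]
A−BK = [0.0871 0.3427; -0.9565 -3.3287]
AᵀP(A−BK) = [0.2688 0.0235; 0.0235 0.6369]
P' = Q + AᵀP(A−BK) = [25.2688 2.0235; 2.0235 0.8869]
tr(P') = 26.1557

-0.2718 0.1643


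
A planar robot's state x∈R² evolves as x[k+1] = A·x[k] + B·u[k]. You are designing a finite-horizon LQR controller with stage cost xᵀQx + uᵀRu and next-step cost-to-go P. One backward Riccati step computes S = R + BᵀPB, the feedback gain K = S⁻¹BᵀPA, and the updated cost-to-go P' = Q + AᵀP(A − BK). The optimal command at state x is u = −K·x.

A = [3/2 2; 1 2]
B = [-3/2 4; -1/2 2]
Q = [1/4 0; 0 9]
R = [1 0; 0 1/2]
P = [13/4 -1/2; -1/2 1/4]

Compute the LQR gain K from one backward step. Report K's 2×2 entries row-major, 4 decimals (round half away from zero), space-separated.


-0.0525 -0.0354 0.3427 0.4481

BᵀP = [-4.6250 0.6250; 12.0000 -1.5000]
S = R + BᵀPB = [1 0; 0 1/2] + [6.6250 -17.2500; -17.2500 45.0000] = [7.6250 -17.2500; -17.2500 45.5000]
BᵀPA = [-6.3125 -8.0000; 16.5000 21.0000]
K = S⁻¹·BᵀPA = [-0.0525 -0.0354; 0.3427 0.4481]
A−BK = [0.0503 0.1544; 0.2883 1.0861]
AᵀP(A−BK) = [0.0760 0.1326; 0.1326 0.3063]
P' = Q + AᵀP(A−BK) = [0.3260 0.1326; 0.1326 9.3063]
tr(P') = 9.6323


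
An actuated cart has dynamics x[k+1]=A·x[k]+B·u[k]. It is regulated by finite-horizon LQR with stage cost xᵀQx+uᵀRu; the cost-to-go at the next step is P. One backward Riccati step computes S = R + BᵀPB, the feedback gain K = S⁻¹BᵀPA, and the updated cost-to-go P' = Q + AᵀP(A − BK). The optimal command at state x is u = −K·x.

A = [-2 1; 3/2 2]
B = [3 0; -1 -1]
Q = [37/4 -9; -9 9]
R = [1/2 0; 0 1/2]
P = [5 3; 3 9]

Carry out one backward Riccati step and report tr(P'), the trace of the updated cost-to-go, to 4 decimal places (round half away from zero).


21.4319

BᵀP = [12.0000 0.0000; -3.0000 -9.0000]
S = R + BᵀPB = [1/2 0; 0 1/2] + [36.0000 0.0000; 0.0000 9.0000] = [36.5000 0.0000; 0.0000 9.5000]
BᵀPA = [-24.0000 12.0000; -7.5000 -21.0000]
K = S⁻¹·BᵀPA = [-0.6575 0.3288; -0.7895 -2.2105]
A−BK = [-0.0274 0.0137; 0.0530 0.1182]
AᵀP(A−BK) = [0.5481 0.8115; 0.8115 2.6337]
P' = Q + AᵀP(A−BK) = [9.7981 -8.1885; -8.1885 11.6337]
tr(P') = 21.4319
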